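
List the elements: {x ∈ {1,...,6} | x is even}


Checking each candidate:
Condition: even numbers in {1,...,6}
Result = {2, 4, 6}

{2, 4, 6}


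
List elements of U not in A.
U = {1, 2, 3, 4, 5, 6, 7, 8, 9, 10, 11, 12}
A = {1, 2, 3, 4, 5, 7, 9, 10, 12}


Aᶜ = U \ A = elements in U but not in A
U = {1, 2, 3, 4, 5, 6, 7, 8, 9, 10, 11, 12}
A = {1, 2, 3, 4, 5, 7, 9, 10, 12}
Aᶜ = {6, 8, 11}

Aᶜ = {6, 8, 11}


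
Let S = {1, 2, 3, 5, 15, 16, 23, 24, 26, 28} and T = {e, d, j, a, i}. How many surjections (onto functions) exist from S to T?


n = |S| = 10, k = |T| = 5. Surjections via inclusion-exclusion:
S(n,k) = Σ(-1)^i × C(k,i) × (k-i)^n, i=0 to k
i=0: (-1)^0×C(5,0)×5^10 = 9765625
i=1: (-1)^1×C(5,1)×4^10 = -5242880
i=2: (-1)^2×C(5,2)×3^10 = 590490
i=3: (-1)^3×C(5,3)×2^10 = -10240
i=4: (-1)^4×C(5,4)×1^10 = 5
i=5: (-1)^5×C(5,5)×0^10 = 0
Total = 5103000

Number of surjections = 5103000


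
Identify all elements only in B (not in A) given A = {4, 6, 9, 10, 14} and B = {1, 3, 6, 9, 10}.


A = {4, 6, 9, 10, 14}
B = {1, 3, 6, 9, 10}
Region: only in B (not in A)
Elements: {1, 3}

Elements only in B (not in A): {1, 3}


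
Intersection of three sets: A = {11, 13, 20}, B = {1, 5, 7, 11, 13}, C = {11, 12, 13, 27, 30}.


A ∩ B = {11, 13}
(A ∩ B) ∩ C = {11, 13}

A ∩ B ∩ C = {11, 13}


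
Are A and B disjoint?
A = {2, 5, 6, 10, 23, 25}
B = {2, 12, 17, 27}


Disjoint means A ∩ B = ∅.
A ∩ B = {2}
A ∩ B ≠ ∅, so A and B are NOT disjoint.

No, A and B are not disjoint (A ∩ B = {2})


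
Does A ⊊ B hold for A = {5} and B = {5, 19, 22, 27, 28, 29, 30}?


A ⊂ B requires: A ⊆ B AND A ≠ B.
A ⊆ B? Yes
A = B? No
A ⊂ B: Yes (A is a proper subset of B)

Yes, A ⊂ B


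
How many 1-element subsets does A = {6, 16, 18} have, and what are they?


|A| = 3, so A has C(3,1) = 3 subsets of size 1.
Enumerate by choosing 1 elements from A at a time:
{6}, {16}, {18}

1-element subsets (3 total): {6}, {16}, {18}


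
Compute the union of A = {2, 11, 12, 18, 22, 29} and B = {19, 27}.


A ∪ B = all elements in A or B (or both)
A = {2, 11, 12, 18, 22, 29}
B = {19, 27}
A ∪ B = {2, 11, 12, 18, 19, 22, 27, 29}

A ∪ B = {2, 11, 12, 18, 19, 22, 27, 29}


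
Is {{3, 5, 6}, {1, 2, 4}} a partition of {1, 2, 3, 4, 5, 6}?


A partition requires: (1) non-empty parts, (2) pairwise disjoint, (3) union = U
Parts: {3, 5, 6}, {1, 2, 4}
Union of parts: {1, 2, 3, 4, 5, 6}
U = {1, 2, 3, 4, 5, 6}
All non-empty? True
Pairwise disjoint? True
Covers U? True

Yes, valid partition


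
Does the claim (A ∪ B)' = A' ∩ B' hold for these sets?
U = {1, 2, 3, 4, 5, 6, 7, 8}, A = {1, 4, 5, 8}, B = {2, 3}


LHS: A ∪ B = {1, 2, 3, 4, 5, 8}
(A ∪ B)' = U \ (A ∪ B) = {6, 7}
A' = {2, 3, 6, 7}, B' = {1, 4, 5, 6, 7, 8}
Claimed RHS: A' ∩ B' = {6, 7}
Identity is VALID: LHS = RHS = {6, 7} ✓

Identity is valid. (A ∪ B)' = A' ∩ B' = {6, 7}


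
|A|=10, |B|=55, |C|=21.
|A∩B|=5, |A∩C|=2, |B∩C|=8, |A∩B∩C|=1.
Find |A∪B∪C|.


|A∪B∪C| = |A|+|B|+|C| - |A∩B|-|A∩C|-|B∩C| + |A∩B∩C|
= 10+55+21 - 5-2-8 + 1
= 86 - 15 + 1
= 72

|A ∪ B ∪ C| = 72


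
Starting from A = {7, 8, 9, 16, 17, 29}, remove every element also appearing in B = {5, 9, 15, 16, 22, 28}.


A \ B = elements in A but not in B
A = {7, 8, 9, 16, 17, 29}
B = {5, 9, 15, 16, 22, 28}
Remove from A any elements in B
A \ B = {7, 8, 17, 29}

A \ B = {7, 8, 17, 29}


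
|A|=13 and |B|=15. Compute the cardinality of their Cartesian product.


|A × B| = |A| × |B|
= 13 × 15
= 195

|A × B| = 195


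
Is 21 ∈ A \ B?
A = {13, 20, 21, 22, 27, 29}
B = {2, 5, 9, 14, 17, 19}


A = {13, 20, 21, 22, 27, 29}, B = {2, 5, 9, 14, 17, 19}
A \ B = elements in A but not in B
A \ B = {13, 20, 21, 22, 27, 29}
Checking if 21 ∈ A \ B
21 is in A \ B → True

21 ∈ A \ B


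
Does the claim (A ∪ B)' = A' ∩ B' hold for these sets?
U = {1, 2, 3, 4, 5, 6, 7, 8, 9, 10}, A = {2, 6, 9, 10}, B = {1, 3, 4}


LHS: A ∪ B = {1, 2, 3, 4, 6, 9, 10}
(A ∪ B)' = U \ (A ∪ B) = {5, 7, 8}
A' = {1, 3, 4, 5, 7, 8}, B' = {2, 5, 6, 7, 8, 9, 10}
Claimed RHS: A' ∩ B' = {5, 7, 8}
Identity is VALID: LHS = RHS = {5, 7, 8} ✓

Identity is valid. (A ∪ B)' = A' ∩ B' = {5, 7, 8}


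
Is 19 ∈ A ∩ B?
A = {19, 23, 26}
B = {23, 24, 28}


A = {19, 23, 26}, B = {23, 24, 28}
A ∩ B = elements in both A and B
A ∩ B = {23}
Checking if 19 ∈ A ∩ B
19 is not in A ∩ B → False

19 ∉ A ∩ B


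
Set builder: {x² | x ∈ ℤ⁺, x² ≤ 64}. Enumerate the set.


Checking each candidate:
Condition: positive perfect squares ≤ 64
Result = {1, 4, 9, 16, 25, 36, 49, 64}

{1, 4, 9, 16, 25, 36, 49, 64}


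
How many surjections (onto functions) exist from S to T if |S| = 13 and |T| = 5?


n = |S| = 13, k = |T| = 5. Surjections via inclusion-exclusion:
S(n,k) = Σ(-1)^i × C(k,i) × (k-i)^n, i=0 to k
i=0: (-1)^0×C(5,0)×5^13 = 1220703125
i=1: (-1)^1×C(5,1)×4^13 = -335544320
i=2: (-1)^2×C(5,2)×3^13 = 15943230
i=3: (-1)^3×C(5,3)×2^13 = -81920
i=4: (-1)^4×C(5,4)×1^13 = 5
i=5: (-1)^5×C(5,5)×0^13 = 0
Total = 901020120

Number of surjections = 901020120


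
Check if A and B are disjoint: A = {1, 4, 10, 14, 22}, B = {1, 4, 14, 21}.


Disjoint means A ∩ B = ∅.
A ∩ B = {1, 4, 14}
A ∩ B ≠ ∅, so A and B are NOT disjoint.

No, A and B are not disjoint (A ∩ B = {1, 4, 14})


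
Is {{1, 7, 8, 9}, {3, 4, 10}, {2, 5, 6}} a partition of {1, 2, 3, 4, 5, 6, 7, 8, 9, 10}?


A partition requires: (1) non-empty parts, (2) pairwise disjoint, (3) union = U
Parts: {1, 7, 8, 9}, {3, 4, 10}, {2, 5, 6}
Union of parts: {1, 2, 3, 4, 5, 6, 7, 8, 9, 10}
U = {1, 2, 3, 4, 5, 6, 7, 8, 9, 10}
All non-empty? True
Pairwise disjoint? True
Covers U? True

Yes, valid partition


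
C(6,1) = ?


C(n,k) = n! / (k!(n-k)!)
C(6,1) = 6! / (1!5!)
= 6

C(6,1) = 6


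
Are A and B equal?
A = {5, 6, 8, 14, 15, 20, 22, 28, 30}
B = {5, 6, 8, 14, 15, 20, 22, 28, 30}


Two sets are equal iff they have exactly the same elements.
A = {5, 6, 8, 14, 15, 20, 22, 28, 30}
B = {5, 6, 8, 14, 15, 20, 22, 28, 30}
Same elements → A = B

Yes, A = B


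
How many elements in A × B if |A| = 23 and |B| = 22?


|A × B| = |A| × |B|
= 23 × 22
= 506

|A × B| = 506


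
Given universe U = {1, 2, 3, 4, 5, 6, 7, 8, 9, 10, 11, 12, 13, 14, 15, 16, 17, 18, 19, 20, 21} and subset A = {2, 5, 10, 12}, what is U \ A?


Aᶜ = U \ A = elements in U but not in A
U = {1, 2, 3, 4, 5, 6, 7, 8, 9, 10, 11, 12, 13, 14, 15, 16, 17, 18, 19, 20, 21}
A = {2, 5, 10, 12}
Aᶜ = {1, 3, 4, 6, 7, 8, 9, 11, 13, 14, 15, 16, 17, 18, 19, 20, 21}

Aᶜ = {1, 3, 4, 6, 7, 8, 9, 11, 13, 14, 15, 16, 17, 18, 19, 20, 21}


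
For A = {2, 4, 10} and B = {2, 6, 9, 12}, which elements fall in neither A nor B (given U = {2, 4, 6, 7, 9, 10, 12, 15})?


A = {2, 4, 10}
B = {2, 6, 9, 12}
Region: in neither A nor B (given U = {2, 4, 6, 7, 9, 10, 12, 15})
Elements: {7, 15}

Elements in neither A nor B (given U = {2, 4, 6, 7, 9, 10, 12, 15}): {7, 15}


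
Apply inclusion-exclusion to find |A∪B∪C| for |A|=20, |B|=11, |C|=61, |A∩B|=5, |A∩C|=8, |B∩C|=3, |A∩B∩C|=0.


|A∪B∪C| = |A|+|B|+|C| - |A∩B|-|A∩C|-|B∩C| + |A∩B∩C|
= 20+11+61 - 5-8-3 + 0
= 92 - 16 + 0
= 76

|A ∪ B ∪ C| = 76


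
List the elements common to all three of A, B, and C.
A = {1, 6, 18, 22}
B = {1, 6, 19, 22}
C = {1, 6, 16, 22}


A ∩ B = {1, 6, 22}
(A ∩ B) ∩ C = {1, 6, 22}

A ∩ B ∩ C = {1, 6, 22}


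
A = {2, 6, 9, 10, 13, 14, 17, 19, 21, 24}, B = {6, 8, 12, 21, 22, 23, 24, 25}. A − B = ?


A \ B = elements in A but not in B
A = {2, 6, 9, 10, 13, 14, 17, 19, 21, 24}
B = {6, 8, 12, 21, 22, 23, 24, 25}
Remove from A any elements in B
A \ B = {2, 9, 10, 13, 14, 17, 19}

A \ B = {2, 9, 10, 13, 14, 17, 19}


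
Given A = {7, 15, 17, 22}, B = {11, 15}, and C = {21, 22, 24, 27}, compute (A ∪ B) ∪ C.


A ∪ B = {7, 11, 15, 17, 22}
(A ∪ B) ∪ C = {7, 11, 15, 17, 21, 22, 24, 27}

A ∪ B ∪ C = {7, 11, 15, 17, 21, 22, 24, 27}


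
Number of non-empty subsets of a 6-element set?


Total subsets = 2^n = 2^6 = 64
Non-empty subsets exclude the empty set: 2^n - 1
= 64 - 1
= 63

Number of non-empty subsets = 63


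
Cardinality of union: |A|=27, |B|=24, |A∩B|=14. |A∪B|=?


|A ∪ B| = |A| + |B| - |A ∩ B|
= 27 + 24 - 14
= 37

|A ∪ B| = 37


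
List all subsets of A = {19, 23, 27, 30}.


|A| = 4, so |P(A)| = 2^4 = 16
Enumerate subsets by cardinality (0 to 4):
∅, {19}, {23}, {27}, {30}, {19, 23}, {19, 27}, {19, 30}, {23, 27}, {23, 30}, {27, 30}, {19, 23, 27}, {19, 23, 30}, {19, 27, 30}, {23, 27, 30}, {19, 23, 27, 30}

P(A) has 16 subsets: ∅, {19}, {23}, {27}, {30}, {19, 23}, {19, 27}, {19, 30}, {23, 27}, {23, 30}, {27, 30}, {19, 23, 27}, {19, 23, 30}, {19, 27, 30}, {23, 27, 30}, {19, 23, 27, 30}


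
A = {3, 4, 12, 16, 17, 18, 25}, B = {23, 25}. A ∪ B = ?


A ∪ B = all elements in A or B (or both)
A = {3, 4, 12, 16, 17, 18, 25}
B = {23, 25}
A ∪ B = {3, 4, 12, 16, 17, 18, 23, 25}

A ∪ B = {3, 4, 12, 16, 17, 18, 23, 25}


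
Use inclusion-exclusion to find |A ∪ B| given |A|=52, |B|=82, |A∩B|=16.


|A ∪ B| = |A| + |B| - |A ∩ B|
= 52 + 82 - 16
= 118

|A ∪ B| = 118


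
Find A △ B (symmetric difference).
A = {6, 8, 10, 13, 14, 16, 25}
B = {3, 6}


A △ B = (A \ B) ∪ (B \ A) = elements in exactly one of A or B
A \ B = {8, 10, 13, 14, 16, 25}
B \ A = {3}
A △ B = {3, 8, 10, 13, 14, 16, 25}

A △ B = {3, 8, 10, 13, 14, 16, 25}


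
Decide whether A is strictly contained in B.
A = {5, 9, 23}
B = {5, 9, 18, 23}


A ⊂ B requires: A ⊆ B AND A ≠ B.
A ⊆ B? Yes
A = B? No
A ⊂ B: Yes (A is a proper subset of B)

Yes, A ⊂ B


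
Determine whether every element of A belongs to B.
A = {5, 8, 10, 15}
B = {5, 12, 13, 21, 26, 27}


A ⊆ B means every element of A is in B.
Elements in A not in B: {8, 10, 15}
So A ⊄ B.

No, A ⊄ B


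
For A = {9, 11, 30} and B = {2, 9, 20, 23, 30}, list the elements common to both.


A ∩ B = elements in both A and B
A = {9, 11, 30}
B = {2, 9, 20, 23, 30}
A ∩ B = {9, 30}

A ∩ B = {9, 30}


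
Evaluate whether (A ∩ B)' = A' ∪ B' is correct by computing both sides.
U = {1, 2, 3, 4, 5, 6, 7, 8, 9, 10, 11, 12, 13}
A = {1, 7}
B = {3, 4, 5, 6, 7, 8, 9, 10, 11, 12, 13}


LHS: A ∩ B = {7}
(A ∩ B)' = U \ (A ∩ B) = {1, 2, 3, 4, 5, 6, 8, 9, 10, 11, 12, 13}
A' = {2, 3, 4, 5, 6, 8, 9, 10, 11, 12, 13}, B' = {1, 2}
Claimed RHS: A' ∪ B' = {1, 2, 3, 4, 5, 6, 8, 9, 10, 11, 12, 13}
Identity is VALID: LHS = RHS = {1, 2, 3, 4, 5, 6, 8, 9, 10, 11, 12, 13} ✓

Identity is valid. (A ∩ B)' = A' ∪ B' = {1, 2, 3, 4, 5, 6, 8, 9, 10, 11, 12, 13}


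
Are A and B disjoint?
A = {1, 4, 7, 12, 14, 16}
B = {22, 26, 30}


Disjoint means A ∩ B = ∅.
A ∩ B = ∅
A ∩ B = ∅, so A and B are disjoint.

Yes, A and B are disjoint


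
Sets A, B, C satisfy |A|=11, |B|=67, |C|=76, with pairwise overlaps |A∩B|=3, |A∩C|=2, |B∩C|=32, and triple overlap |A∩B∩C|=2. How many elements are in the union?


|A∪B∪C| = |A|+|B|+|C| - |A∩B|-|A∩C|-|B∩C| + |A∩B∩C|
= 11+67+76 - 3-2-32 + 2
= 154 - 37 + 2
= 119

|A ∪ B ∪ C| = 119


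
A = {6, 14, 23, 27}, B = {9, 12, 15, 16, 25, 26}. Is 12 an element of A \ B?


A = {6, 14, 23, 27}, B = {9, 12, 15, 16, 25, 26}
A \ B = elements in A but not in B
A \ B = {6, 14, 23, 27}
Checking if 12 ∈ A \ B
12 is not in A \ B → False

12 ∉ A \ B


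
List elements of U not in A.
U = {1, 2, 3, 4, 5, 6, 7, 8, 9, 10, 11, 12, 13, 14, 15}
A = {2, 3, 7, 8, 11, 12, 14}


Aᶜ = U \ A = elements in U but not in A
U = {1, 2, 3, 4, 5, 6, 7, 8, 9, 10, 11, 12, 13, 14, 15}
A = {2, 3, 7, 8, 11, 12, 14}
Aᶜ = {1, 4, 5, 6, 9, 10, 13, 15}

Aᶜ = {1, 4, 5, 6, 9, 10, 13, 15}


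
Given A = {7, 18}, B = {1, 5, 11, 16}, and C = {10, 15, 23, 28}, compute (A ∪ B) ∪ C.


A ∪ B = {1, 5, 7, 11, 16, 18}
(A ∪ B) ∪ C = {1, 5, 7, 10, 11, 15, 16, 18, 23, 28}

A ∪ B ∪ C = {1, 5, 7, 10, 11, 15, 16, 18, 23, 28}


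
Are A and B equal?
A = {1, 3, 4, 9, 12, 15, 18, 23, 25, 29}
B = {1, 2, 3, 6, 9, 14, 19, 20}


Two sets are equal iff they have exactly the same elements.
A = {1, 3, 4, 9, 12, 15, 18, 23, 25, 29}
B = {1, 2, 3, 6, 9, 14, 19, 20}
Differences: {2, 4, 6, 12, 14, 15, 18, 19, 20, 23, 25, 29}
A ≠ B

No, A ≠ B


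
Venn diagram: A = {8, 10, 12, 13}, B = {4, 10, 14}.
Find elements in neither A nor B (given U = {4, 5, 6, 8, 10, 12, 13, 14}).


A = {8, 10, 12, 13}
B = {4, 10, 14}
Region: in neither A nor B (given U = {4, 5, 6, 8, 10, 12, 13, 14})
Elements: {5, 6}

Elements in neither A nor B (given U = {4, 5, 6, 8, 10, 12, 13, 14}): {5, 6}


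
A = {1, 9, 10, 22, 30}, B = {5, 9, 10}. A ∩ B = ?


A ∩ B = elements in both A and B
A = {1, 9, 10, 22, 30}
B = {5, 9, 10}
A ∩ B = {9, 10}

A ∩ B = {9, 10}


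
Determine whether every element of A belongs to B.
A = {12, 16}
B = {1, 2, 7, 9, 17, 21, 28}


A ⊆ B means every element of A is in B.
Elements in A not in B: {12, 16}
So A ⊄ B.

No, A ⊄ B


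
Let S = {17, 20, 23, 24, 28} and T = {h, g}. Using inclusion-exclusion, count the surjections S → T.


n = |S| = 5, k = |T| = 2. Surjections via inclusion-exclusion:
S(n,k) = Σ(-1)^i × C(k,i) × (k-i)^n, i=0 to k
i=0: (-1)^0×C(2,0)×2^5 = 32
i=1: (-1)^1×C(2,1)×1^5 = -2
i=2: (-1)^2×C(2,2)×0^5 = 0
Total = 30

Number of surjections = 30


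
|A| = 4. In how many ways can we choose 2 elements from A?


C(n,k) = n! / (k!(n-k)!)
C(4,2) = 4! / (2!2!)
= 6

C(4,2) = 6


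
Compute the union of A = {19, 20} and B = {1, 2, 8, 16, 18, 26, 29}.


A ∪ B = all elements in A or B (or both)
A = {19, 20}
B = {1, 2, 8, 16, 18, 26, 29}
A ∪ B = {1, 2, 8, 16, 18, 19, 20, 26, 29}

A ∪ B = {1, 2, 8, 16, 18, 19, 20, 26, 29}


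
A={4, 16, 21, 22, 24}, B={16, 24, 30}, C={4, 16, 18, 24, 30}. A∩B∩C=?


A ∩ B = {16, 24}
(A ∩ B) ∩ C = {16, 24}

A ∩ B ∩ C = {16, 24}


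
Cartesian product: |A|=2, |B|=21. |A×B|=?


|A × B| = |A| × |B|
= 2 × 21
= 42

|A × B| = 42


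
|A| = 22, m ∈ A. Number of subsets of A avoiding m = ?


Subsets of A avoiding m are subsets of A \ {m}, which has 21 elements.
Count = 2^(n-1) = 2^21
= 2097152

Number of subsets avoiding m = 2097152


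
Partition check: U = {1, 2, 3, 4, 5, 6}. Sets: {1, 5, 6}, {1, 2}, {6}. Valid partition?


A partition requires: (1) non-empty parts, (2) pairwise disjoint, (3) union = U
Parts: {1, 5, 6}, {1, 2}, {6}
Union of parts: {1, 2, 5, 6}
U = {1, 2, 3, 4, 5, 6}
All non-empty? True
Pairwise disjoint? False
Covers U? False

No, not a valid partition


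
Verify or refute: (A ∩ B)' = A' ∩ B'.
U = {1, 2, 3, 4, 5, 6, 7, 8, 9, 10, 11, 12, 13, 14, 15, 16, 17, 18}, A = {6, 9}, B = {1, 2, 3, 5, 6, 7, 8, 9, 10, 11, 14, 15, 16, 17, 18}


LHS: A ∩ B = {6, 9}
(A ∩ B)' = U \ (A ∩ B) = {1, 2, 3, 4, 5, 7, 8, 10, 11, 12, 13, 14, 15, 16, 17, 18}
A' = {1, 2, 3, 4, 5, 7, 8, 10, 11, 12, 13, 14, 15, 16, 17, 18}, B' = {4, 12, 13}
Claimed RHS: A' ∩ B' = {4, 12, 13}
Identity is INVALID: LHS = {1, 2, 3, 4, 5, 7, 8, 10, 11, 12, 13, 14, 15, 16, 17, 18} but the RHS claimed here equals {4, 12, 13}. The correct form is (A ∩ B)' = A' ∪ B'.

Identity is invalid: (A ∩ B)' = {1, 2, 3, 4, 5, 7, 8, 10, 11, 12, 13, 14, 15, 16, 17, 18} but A' ∩ B' = {4, 12, 13}. The correct De Morgan law is (A ∩ B)' = A' ∪ B'.


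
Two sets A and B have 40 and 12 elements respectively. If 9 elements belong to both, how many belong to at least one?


|A ∪ B| = |A| + |B| - |A ∩ B|
= 40 + 12 - 9
= 43

|A ∪ B| = 43


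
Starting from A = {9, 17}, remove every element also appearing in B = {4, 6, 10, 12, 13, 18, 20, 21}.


A \ B = elements in A but not in B
A = {9, 17}
B = {4, 6, 10, 12, 13, 18, 20, 21}
Remove from A any elements in B
A \ B = {9, 17}

A \ B = {9, 17}


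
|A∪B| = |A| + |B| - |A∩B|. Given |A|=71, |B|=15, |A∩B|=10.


|A ∪ B| = |A| + |B| - |A ∩ B|
= 71 + 15 - 10
= 76

|A ∪ B| = 76


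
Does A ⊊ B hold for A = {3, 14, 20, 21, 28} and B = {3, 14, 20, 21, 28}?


A ⊂ B requires: A ⊆ B AND A ≠ B.
A ⊆ B? Yes
A = B? Yes
A = B, so A is not a PROPER subset.

No, A is not a proper subset of B


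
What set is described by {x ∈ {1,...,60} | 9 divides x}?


Checking each candidate:
Condition: multiples of 9 in {1,...,60}
Result = {9, 18, 27, 36, 45, 54}

{9, 18, 27, 36, 45, 54}


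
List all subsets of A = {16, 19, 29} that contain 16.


A subset of A contains 16 iff the remaining 2 elements form any subset of A \ {16}.
Count: 2^(n-1) = 2^2 = 4
Subsets containing 16: {16}, {16, 19}, {16, 29}, {16, 19, 29}

Subsets containing 16 (4 total): {16}, {16, 19}, {16, 29}, {16, 19, 29}


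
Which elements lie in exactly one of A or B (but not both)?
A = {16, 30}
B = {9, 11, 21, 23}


A △ B = (A \ B) ∪ (B \ A) = elements in exactly one of A or B
A \ B = {16, 30}
B \ A = {9, 11, 21, 23}
A △ B = {9, 11, 16, 21, 23, 30}

A △ B = {9, 11, 16, 21, 23, 30}


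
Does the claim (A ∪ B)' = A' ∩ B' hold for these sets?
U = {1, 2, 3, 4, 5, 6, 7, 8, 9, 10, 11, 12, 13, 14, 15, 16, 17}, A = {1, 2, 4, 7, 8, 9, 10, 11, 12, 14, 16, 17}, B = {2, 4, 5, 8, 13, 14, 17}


LHS: A ∪ B = {1, 2, 4, 5, 7, 8, 9, 10, 11, 12, 13, 14, 16, 17}
(A ∪ B)' = U \ (A ∪ B) = {3, 6, 15}
A' = {3, 5, 6, 13, 15}, B' = {1, 3, 6, 7, 9, 10, 11, 12, 15, 16}
Claimed RHS: A' ∩ B' = {3, 6, 15}
Identity is VALID: LHS = RHS = {3, 6, 15} ✓

Identity is valid. (A ∪ B)' = A' ∩ B' = {3, 6, 15}


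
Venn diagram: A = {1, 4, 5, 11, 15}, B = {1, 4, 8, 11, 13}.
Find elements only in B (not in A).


A = {1, 4, 5, 11, 15}
B = {1, 4, 8, 11, 13}
Region: only in B (not in A)
Elements: {8, 13}

Elements only in B (not in A): {8, 13}


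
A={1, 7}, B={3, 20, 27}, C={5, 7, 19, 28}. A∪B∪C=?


A ∪ B = {1, 3, 7, 20, 27}
(A ∪ B) ∪ C = {1, 3, 5, 7, 19, 20, 27, 28}

A ∪ B ∪ C = {1, 3, 5, 7, 19, 20, 27, 28}


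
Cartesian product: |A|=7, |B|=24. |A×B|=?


|A × B| = |A| × |B|
= 7 × 24
= 168

|A × B| = 168


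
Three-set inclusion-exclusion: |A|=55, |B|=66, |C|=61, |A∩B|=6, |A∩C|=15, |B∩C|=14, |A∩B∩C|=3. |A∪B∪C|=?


|A∪B∪C| = |A|+|B|+|C| - |A∩B|-|A∩C|-|B∩C| + |A∩B∩C|
= 55+66+61 - 6-15-14 + 3
= 182 - 35 + 3
= 150

|A ∪ B ∪ C| = 150


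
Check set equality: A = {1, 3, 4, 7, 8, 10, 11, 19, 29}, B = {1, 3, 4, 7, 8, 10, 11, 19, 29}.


Two sets are equal iff they have exactly the same elements.
A = {1, 3, 4, 7, 8, 10, 11, 19, 29}
B = {1, 3, 4, 7, 8, 10, 11, 19, 29}
Same elements → A = B

Yes, A = B


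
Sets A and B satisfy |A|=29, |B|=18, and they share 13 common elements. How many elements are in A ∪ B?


|A ∪ B| = |A| + |B| - |A ∩ B|
= 29 + 18 - 13
= 34

|A ∪ B| = 34


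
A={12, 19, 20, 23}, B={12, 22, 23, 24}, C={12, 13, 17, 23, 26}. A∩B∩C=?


A ∩ B = {12, 23}
(A ∩ B) ∩ C = {12, 23}

A ∩ B ∩ C = {12, 23}


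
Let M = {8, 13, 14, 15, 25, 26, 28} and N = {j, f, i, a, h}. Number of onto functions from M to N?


n = |M| = 7, k = |N| = 5. Surjections via inclusion-exclusion:
S(n,k) = Σ(-1)^i × C(k,i) × (k-i)^n, i=0 to k
i=0: (-1)^0×C(5,0)×5^7 = 78125
i=1: (-1)^1×C(5,1)×4^7 = -81920
i=2: (-1)^2×C(5,2)×3^7 = 21870
i=3: (-1)^3×C(5,3)×2^7 = -1280
i=4: (-1)^4×C(5,4)×1^7 = 5
i=5: (-1)^5×C(5,5)×0^7 = 0
Total = 16800

Number of surjections = 16800


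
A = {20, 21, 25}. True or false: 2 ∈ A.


A = {20, 21, 25}
Checking if 2 is in A
2 is not in A → False

2 ∉ A


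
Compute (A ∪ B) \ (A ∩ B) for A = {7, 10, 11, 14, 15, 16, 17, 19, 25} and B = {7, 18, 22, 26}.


A △ B = (A \ B) ∪ (B \ A) = elements in exactly one of A or B
A \ B = {10, 11, 14, 15, 16, 17, 19, 25}
B \ A = {18, 22, 26}
A △ B = {10, 11, 14, 15, 16, 17, 18, 19, 22, 25, 26}

A △ B = {10, 11, 14, 15, 16, 17, 18, 19, 22, 25, 26}


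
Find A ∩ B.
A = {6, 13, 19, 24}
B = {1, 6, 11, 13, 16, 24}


A ∩ B = elements in both A and B
A = {6, 13, 19, 24}
B = {1, 6, 11, 13, 16, 24}
A ∩ B = {6, 13, 24}

A ∩ B = {6, 13, 24}


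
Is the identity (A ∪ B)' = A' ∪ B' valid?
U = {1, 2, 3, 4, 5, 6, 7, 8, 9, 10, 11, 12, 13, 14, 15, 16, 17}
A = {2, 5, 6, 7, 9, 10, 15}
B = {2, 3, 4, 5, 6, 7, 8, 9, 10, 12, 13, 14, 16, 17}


LHS: A ∪ B = {2, 3, 4, 5, 6, 7, 8, 9, 10, 12, 13, 14, 15, 16, 17}
(A ∪ B)' = U \ (A ∪ B) = {1, 11}
A' = {1, 3, 4, 8, 11, 12, 13, 14, 16, 17}, B' = {1, 11, 15}
Claimed RHS: A' ∪ B' = {1, 3, 4, 8, 11, 12, 13, 14, 15, 16, 17}
Identity is INVALID: LHS = {1, 11} but the RHS claimed here equals {1, 3, 4, 8, 11, 12, 13, 14, 15, 16, 17}. The correct form is (A ∪ B)' = A' ∩ B'.

Identity is invalid: (A ∪ B)' = {1, 11} but A' ∪ B' = {1, 3, 4, 8, 11, 12, 13, 14, 15, 16, 17}. The correct De Morgan law is (A ∪ B)' = A' ∩ B'.


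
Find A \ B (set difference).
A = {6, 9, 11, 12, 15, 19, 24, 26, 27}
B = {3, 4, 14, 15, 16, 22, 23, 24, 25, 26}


A \ B = elements in A but not in B
A = {6, 9, 11, 12, 15, 19, 24, 26, 27}
B = {3, 4, 14, 15, 16, 22, 23, 24, 25, 26}
Remove from A any elements in B
A \ B = {6, 9, 11, 12, 19, 27}

A \ B = {6, 9, 11, 12, 19, 27}


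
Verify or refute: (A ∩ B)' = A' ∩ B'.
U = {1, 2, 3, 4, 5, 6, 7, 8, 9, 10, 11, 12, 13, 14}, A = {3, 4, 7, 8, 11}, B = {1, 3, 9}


LHS: A ∩ B = {3}
(A ∩ B)' = U \ (A ∩ B) = {1, 2, 4, 5, 6, 7, 8, 9, 10, 11, 12, 13, 14}
A' = {1, 2, 5, 6, 9, 10, 12, 13, 14}, B' = {2, 4, 5, 6, 7, 8, 10, 11, 12, 13, 14}
Claimed RHS: A' ∩ B' = {2, 5, 6, 10, 12, 13, 14}
Identity is INVALID: LHS = {1, 2, 4, 5, 6, 7, 8, 9, 10, 11, 12, 13, 14} but the RHS claimed here equals {2, 5, 6, 10, 12, 13, 14}. The correct form is (A ∩ B)' = A' ∪ B'.

Identity is invalid: (A ∩ B)' = {1, 2, 4, 5, 6, 7, 8, 9, 10, 11, 12, 13, 14} but A' ∩ B' = {2, 5, 6, 10, 12, 13, 14}. The correct De Morgan law is (A ∩ B)' = A' ∪ B'.


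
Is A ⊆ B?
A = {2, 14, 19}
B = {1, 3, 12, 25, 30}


A ⊆ B means every element of A is in B.
Elements in A not in B: {2, 14, 19}
So A ⊄ B.

No, A ⊄ B


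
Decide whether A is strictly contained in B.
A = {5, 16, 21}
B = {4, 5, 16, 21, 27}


A ⊂ B requires: A ⊆ B AND A ≠ B.
A ⊆ B? Yes
A = B? No
A ⊂ B: Yes (A is a proper subset of B)

Yes, A ⊂ B


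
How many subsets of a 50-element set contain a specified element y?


Subsets of A containing y correspond to subsets of A \ {y}, which has 49 elements.
Count = 2^(n-1) = 2^49
= 562949953421312

Number of subsets containing y = 562949953421312


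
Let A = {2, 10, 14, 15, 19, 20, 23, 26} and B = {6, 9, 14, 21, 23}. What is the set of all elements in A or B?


A ∪ B = all elements in A or B (or both)
A = {2, 10, 14, 15, 19, 20, 23, 26}
B = {6, 9, 14, 21, 23}
A ∪ B = {2, 6, 9, 10, 14, 15, 19, 20, 21, 23, 26}

A ∪ B = {2, 6, 9, 10, 14, 15, 19, 20, 21, 23, 26}


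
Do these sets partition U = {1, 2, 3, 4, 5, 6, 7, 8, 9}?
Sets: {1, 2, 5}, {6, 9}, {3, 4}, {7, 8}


A partition requires: (1) non-empty parts, (2) pairwise disjoint, (3) union = U
Parts: {1, 2, 5}, {6, 9}, {3, 4}, {7, 8}
Union of parts: {1, 2, 3, 4, 5, 6, 7, 8, 9}
U = {1, 2, 3, 4, 5, 6, 7, 8, 9}
All non-empty? True
Pairwise disjoint? True
Covers U? True

Yes, valid partition


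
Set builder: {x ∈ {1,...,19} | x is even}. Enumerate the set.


Checking each candidate:
Condition: even numbers in {1,...,19}
Result = {2, 4, 6, 8, 10, 12, 14, 16, 18}

{2, 4, 6, 8, 10, 12, 14, 16, 18}


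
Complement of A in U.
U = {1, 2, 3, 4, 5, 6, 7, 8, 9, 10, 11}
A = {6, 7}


Aᶜ = U \ A = elements in U but not in A
U = {1, 2, 3, 4, 5, 6, 7, 8, 9, 10, 11}
A = {6, 7}
Aᶜ = {1, 2, 3, 4, 5, 8, 9, 10, 11}

Aᶜ = {1, 2, 3, 4, 5, 8, 9, 10, 11}


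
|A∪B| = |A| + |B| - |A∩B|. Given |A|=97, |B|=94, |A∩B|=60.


|A ∪ B| = |A| + |B| - |A ∩ B|
= 97 + 94 - 60
= 131

|A ∪ B| = 131


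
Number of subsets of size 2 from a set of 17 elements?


C(n,k) = n! / (k!(n-k)!)
C(17,2) = 17! / (2!15!)
= 136

C(17,2) = 136


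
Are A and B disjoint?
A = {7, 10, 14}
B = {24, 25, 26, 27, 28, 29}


Disjoint means A ∩ B = ∅.
A ∩ B = ∅
A ∩ B = ∅, so A and B are disjoint.

Yes, A and B are disjoint


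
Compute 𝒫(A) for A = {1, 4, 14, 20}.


|A| = 4, so |P(A)| = 2^4 = 16
Enumerate subsets by cardinality (0 to 4):
∅, {1}, {4}, {14}, {20}, {1, 4}, {1, 14}, {1, 20}, {4, 14}, {4, 20}, {14, 20}, {1, 4, 14}, {1, 4, 20}, {1, 14, 20}, {4, 14, 20}, {1, 4, 14, 20}

P(A) has 16 subsets: ∅, {1}, {4}, {14}, {20}, {1, 4}, {1, 14}, {1, 20}, {4, 14}, {4, 20}, {14, 20}, {1, 4, 14}, {1, 4, 20}, {1, 14, 20}, {4, 14, 20}, {1, 4, 14, 20}


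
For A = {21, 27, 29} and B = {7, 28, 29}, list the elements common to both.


A ∩ B = elements in both A and B
A = {21, 27, 29}
B = {7, 28, 29}
A ∩ B = {29}

A ∩ B = {29}


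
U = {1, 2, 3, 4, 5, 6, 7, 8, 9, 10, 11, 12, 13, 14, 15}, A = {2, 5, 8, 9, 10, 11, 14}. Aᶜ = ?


Aᶜ = U \ A = elements in U but not in A
U = {1, 2, 3, 4, 5, 6, 7, 8, 9, 10, 11, 12, 13, 14, 15}
A = {2, 5, 8, 9, 10, 11, 14}
Aᶜ = {1, 3, 4, 6, 7, 12, 13, 15}

Aᶜ = {1, 3, 4, 6, 7, 12, 13, 15}


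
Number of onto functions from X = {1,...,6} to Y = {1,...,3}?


n = |X| = 6, k = |Y| = 3. Surjections via inclusion-exclusion:
S(n,k) = Σ(-1)^i × C(k,i) × (k-i)^n, i=0 to k
i=0: (-1)^0×C(3,0)×3^6 = 729
i=1: (-1)^1×C(3,1)×2^6 = -192
i=2: (-1)^2×C(3,2)×1^6 = 3
i=3: (-1)^3×C(3,3)×0^6 = 0
Total = 540

Number of surjections = 540


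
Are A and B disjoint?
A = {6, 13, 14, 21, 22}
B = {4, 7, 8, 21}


Disjoint means A ∩ B = ∅.
A ∩ B = {21}
A ∩ B ≠ ∅, so A and B are NOT disjoint.

No, A and B are not disjoint (A ∩ B = {21})


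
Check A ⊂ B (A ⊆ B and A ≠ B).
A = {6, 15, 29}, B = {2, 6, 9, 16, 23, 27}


A ⊂ B requires: A ⊆ B AND A ≠ B.
A ⊆ B? No
A ⊄ B, so A is not a proper subset.

No, A is not a proper subset of B


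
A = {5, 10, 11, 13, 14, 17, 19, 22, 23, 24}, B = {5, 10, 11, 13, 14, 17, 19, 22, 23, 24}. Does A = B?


Two sets are equal iff they have exactly the same elements.
A = {5, 10, 11, 13, 14, 17, 19, 22, 23, 24}
B = {5, 10, 11, 13, 14, 17, 19, 22, 23, 24}
Same elements → A = B

Yes, A = B


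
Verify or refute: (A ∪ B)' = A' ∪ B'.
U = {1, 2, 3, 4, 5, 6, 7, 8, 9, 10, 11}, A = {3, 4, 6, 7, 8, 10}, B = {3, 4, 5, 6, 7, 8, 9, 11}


LHS: A ∪ B = {3, 4, 5, 6, 7, 8, 9, 10, 11}
(A ∪ B)' = U \ (A ∪ B) = {1, 2}
A' = {1, 2, 5, 9, 11}, B' = {1, 2, 10}
Claimed RHS: A' ∪ B' = {1, 2, 5, 9, 10, 11}
Identity is INVALID: LHS = {1, 2} but the RHS claimed here equals {1, 2, 5, 9, 10, 11}. The correct form is (A ∪ B)' = A' ∩ B'.

Identity is invalid: (A ∪ B)' = {1, 2} but A' ∪ B' = {1, 2, 5, 9, 10, 11}. The correct De Morgan law is (A ∪ B)' = A' ∩ B'.


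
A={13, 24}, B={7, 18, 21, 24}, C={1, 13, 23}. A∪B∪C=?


A ∪ B = {7, 13, 18, 21, 24}
(A ∪ B) ∪ C = {1, 7, 13, 18, 21, 23, 24}

A ∪ B ∪ C = {1, 7, 13, 18, 21, 23, 24}


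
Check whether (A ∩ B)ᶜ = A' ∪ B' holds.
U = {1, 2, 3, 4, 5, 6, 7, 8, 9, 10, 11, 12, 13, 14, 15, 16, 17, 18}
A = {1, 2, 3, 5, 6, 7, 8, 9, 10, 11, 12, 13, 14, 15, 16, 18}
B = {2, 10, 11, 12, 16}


LHS: A ∩ B = {2, 10, 11, 12, 16}
(A ∩ B)' = U \ (A ∩ B) = {1, 3, 4, 5, 6, 7, 8, 9, 13, 14, 15, 17, 18}
A' = {4, 17}, B' = {1, 3, 4, 5, 6, 7, 8, 9, 13, 14, 15, 17, 18}
Claimed RHS: A' ∪ B' = {1, 3, 4, 5, 6, 7, 8, 9, 13, 14, 15, 17, 18}
Identity is VALID: LHS = RHS = {1, 3, 4, 5, 6, 7, 8, 9, 13, 14, 15, 17, 18} ✓

Identity is valid. (A ∩ B)' = A' ∪ B' = {1, 3, 4, 5, 6, 7, 8, 9, 13, 14, 15, 17, 18}


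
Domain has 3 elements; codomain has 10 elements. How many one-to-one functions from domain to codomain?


An injection sends each of |A| = 3 inputs to a distinct output in B.
# injections = |B|·(|B|-1)·…·(|B|-|A|+1) = 10! / (10 - 3)!
= 10 × 9 × 8
= 720

Number of injections = 720


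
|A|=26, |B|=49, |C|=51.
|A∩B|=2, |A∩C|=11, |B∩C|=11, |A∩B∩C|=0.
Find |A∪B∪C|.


|A∪B∪C| = |A|+|B|+|C| - |A∩B|-|A∩C|-|B∩C| + |A∩B∩C|
= 26+49+51 - 2-11-11 + 0
= 126 - 24 + 0
= 102

|A ∪ B ∪ C| = 102


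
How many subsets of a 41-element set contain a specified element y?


Subsets of A containing y correspond to subsets of A \ {y}, which has 40 elements.
Count = 2^(n-1) = 2^40
= 1099511627776

Number of subsets containing y = 1099511627776


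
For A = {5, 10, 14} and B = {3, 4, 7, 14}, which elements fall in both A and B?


A = {5, 10, 14}
B = {3, 4, 7, 14}
Region: in both A and B
Elements: {14}

Elements in both A and B: {14}


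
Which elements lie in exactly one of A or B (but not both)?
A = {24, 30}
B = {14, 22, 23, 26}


A △ B = (A \ B) ∪ (B \ A) = elements in exactly one of A or B
A \ B = {24, 30}
B \ A = {14, 22, 23, 26}
A △ B = {14, 22, 23, 24, 26, 30}

A △ B = {14, 22, 23, 24, 26, 30}


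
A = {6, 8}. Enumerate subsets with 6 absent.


A subset of A that omits 6 is a subset of A \ {6}, so there are 2^(n-1) = 2^1 = 2 of them.
Subsets excluding 6: ∅, {8}

Subsets excluding 6 (2 total): ∅, {8}


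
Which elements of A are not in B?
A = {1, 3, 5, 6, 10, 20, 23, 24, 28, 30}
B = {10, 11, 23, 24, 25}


A \ B = elements in A but not in B
A = {1, 3, 5, 6, 10, 20, 23, 24, 28, 30}
B = {10, 11, 23, 24, 25}
Remove from A any elements in B
A \ B = {1, 3, 5, 6, 20, 28, 30}

A \ B = {1, 3, 5, 6, 20, 28, 30}


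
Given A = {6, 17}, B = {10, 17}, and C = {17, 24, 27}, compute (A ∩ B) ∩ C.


A ∩ B = {17}
(A ∩ B) ∩ C = {17}

A ∩ B ∩ C = {17}


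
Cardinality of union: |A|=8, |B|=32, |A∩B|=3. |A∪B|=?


|A ∪ B| = |A| + |B| - |A ∩ B|
= 8 + 32 - 3
= 37

|A ∪ B| = 37


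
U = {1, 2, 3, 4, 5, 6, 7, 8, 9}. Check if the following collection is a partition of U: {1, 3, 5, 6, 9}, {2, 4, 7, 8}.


A partition requires: (1) non-empty parts, (2) pairwise disjoint, (3) union = U
Parts: {1, 3, 5, 6, 9}, {2, 4, 7, 8}
Union of parts: {1, 2, 3, 4, 5, 6, 7, 8, 9}
U = {1, 2, 3, 4, 5, 6, 7, 8, 9}
All non-empty? True
Pairwise disjoint? True
Covers U? True

Yes, valid partition


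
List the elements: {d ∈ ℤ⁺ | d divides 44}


Checking each candidate:
Condition: positive divisors of 44
Result = {1, 2, 4, 11, 22, 44}

{1, 2, 4, 11, 22, 44}


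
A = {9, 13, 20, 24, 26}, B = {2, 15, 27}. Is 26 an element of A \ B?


A = {9, 13, 20, 24, 26}, B = {2, 15, 27}
A \ B = elements in A but not in B
A \ B = {9, 13, 20, 24, 26}
Checking if 26 ∈ A \ B
26 is in A \ B → True

26 ∈ A \ B


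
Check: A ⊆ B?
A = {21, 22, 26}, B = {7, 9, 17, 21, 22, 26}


A ⊆ B means every element of A is in B.
All elements of A are in B.
So A ⊆ B.

Yes, A ⊆ B


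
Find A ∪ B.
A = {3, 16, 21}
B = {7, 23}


A ∪ B = all elements in A or B (or both)
A = {3, 16, 21}
B = {7, 23}
A ∪ B = {3, 7, 16, 21, 23}

A ∪ B = {3, 7, 16, 21, 23}


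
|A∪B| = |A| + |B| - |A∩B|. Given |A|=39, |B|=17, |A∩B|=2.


|A ∪ B| = |A| + |B| - |A ∩ B|
= 39 + 17 - 2
= 54

|A ∪ B| = 54


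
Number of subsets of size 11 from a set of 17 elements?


C(n,k) = n! / (k!(n-k)!)
C(17,11) = 17! / (11!6!)
= 12376

C(17,11) = 12376


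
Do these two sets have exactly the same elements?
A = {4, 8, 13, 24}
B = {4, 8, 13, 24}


Two sets are equal iff they have exactly the same elements.
A = {4, 8, 13, 24}
B = {4, 8, 13, 24}
Same elements → A = B

Yes, A = B


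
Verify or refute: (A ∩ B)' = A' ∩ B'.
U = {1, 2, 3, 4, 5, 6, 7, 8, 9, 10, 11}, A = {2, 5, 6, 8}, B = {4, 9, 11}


LHS: A ∩ B = ∅
(A ∩ B)' = U \ (A ∩ B) = {1, 2, 3, 4, 5, 6, 7, 8, 9, 10, 11}
A' = {1, 3, 4, 7, 9, 10, 11}, B' = {1, 2, 3, 5, 6, 7, 8, 10}
Claimed RHS: A' ∩ B' = {1, 3, 7, 10}
Identity is INVALID: LHS = {1, 2, 3, 4, 5, 6, 7, 8, 9, 10, 11} but the RHS claimed here equals {1, 3, 7, 10}. The correct form is (A ∩ B)' = A' ∪ B'.

Identity is invalid: (A ∩ B)' = {1, 2, 3, 4, 5, 6, 7, 8, 9, 10, 11} but A' ∩ B' = {1, 3, 7, 10}. The correct De Morgan law is (A ∩ B)' = A' ∪ B'.


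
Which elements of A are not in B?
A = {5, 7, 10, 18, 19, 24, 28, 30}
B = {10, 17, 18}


A \ B = elements in A but not in B
A = {5, 7, 10, 18, 19, 24, 28, 30}
B = {10, 17, 18}
Remove from A any elements in B
A \ B = {5, 7, 19, 24, 28, 30}

A \ B = {5, 7, 19, 24, 28, 30}


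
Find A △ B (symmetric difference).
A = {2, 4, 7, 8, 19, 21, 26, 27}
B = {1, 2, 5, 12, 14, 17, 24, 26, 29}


A △ B = (A \ B) ∪ (B \ A) = elements in exactly one of A or B
A \ B = {4, 7, 8, 19, 21, 27}
B \ A = {1, 5, 12, 14, 17, 24, 29}
A △ B = {1, 4, 5, 7, 8, 12, 14, 17, 19, 21, 24, 27, 29}

A △ B = {1, 4, 5, 7, 8, 12, 14, 17, 19, 21, 24, 27, 29}


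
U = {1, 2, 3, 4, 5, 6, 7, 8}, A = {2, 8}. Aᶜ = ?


Aᶜ = U \ A = elements in U but not in A
U = {1, 2, 3, 4, 5, 6, 7, 8}
A = {2, 8}
Aᶜ = {1, 3, 4, 5, 6, 7}

Aᶜ = {1, 3, 4, 5, 6, 7}


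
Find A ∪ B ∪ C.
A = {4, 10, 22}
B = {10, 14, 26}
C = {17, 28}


A ∪ B = {4, 10, 14, 22, 26}
(A ∪ B) ∪ C = {4, 10, 14, 17, 22, 26, 28}

A ∪ B ∪ C = {4, 10, 14, 17, 22, 26, 28}


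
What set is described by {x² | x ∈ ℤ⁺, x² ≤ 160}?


Checking each candidate:
Condition: positive perfect squares ≤ 160
Result = {1, 4, 9, 16, 25, 36, 49, 64, 81, 100, 121, 144}

{1, 4, 9, 16, 25, 36, 49, 64, 81, 100, 121, 144}


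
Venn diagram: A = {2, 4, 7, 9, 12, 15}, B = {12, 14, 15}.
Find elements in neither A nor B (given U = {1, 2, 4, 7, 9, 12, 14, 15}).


A = {2, 4, 7, 9, 12, 15}
B = {12, 14, 15}
Region: in neither A nor B (given U = {1, 2, 4, 7, 9, 12, 14, 15})
Elements: {1}

Elements in neither A nor B (given U = {1, 2, 4, 7, 9, 12, 14, 15}): {1}


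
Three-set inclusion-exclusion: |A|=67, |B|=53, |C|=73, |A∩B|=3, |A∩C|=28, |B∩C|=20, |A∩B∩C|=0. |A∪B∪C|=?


|A∪B∪C| = |A|+|B|+|C| - |A∩B|-|A∩C|-|B∩C| + |A∩B∩C|
= 67+53+73 - 3-28-20 + 0
= 193 - 51 + 0
= 142

|A ∪ B ∪ C| = 142


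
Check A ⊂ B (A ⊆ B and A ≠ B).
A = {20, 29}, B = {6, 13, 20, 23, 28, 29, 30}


A ⊂ B requires: A ⊆ B AND A ≠ B.
A ⊆ B? Yes
A = B? No
A ⊂ B: Yes (A is a proper subset of B)

Yes, A ⊂ B


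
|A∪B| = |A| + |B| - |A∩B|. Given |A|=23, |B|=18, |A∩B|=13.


|A ∪ B| = |A| + |B| - |A ∩ B|
= 23 + 18 - 13
= 28

|A ∪ B| = 28


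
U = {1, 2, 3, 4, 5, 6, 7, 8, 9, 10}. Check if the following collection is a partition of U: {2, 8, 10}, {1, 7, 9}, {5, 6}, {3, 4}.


A partition requires: (1) non-empty parts, (2) pairwise disjoint, (3) union = U
Parts: {2, 8, 10}, {1, 7, 9}, {5, 6}, {3, 4}
Union of parts: {1, 2, 3, 4, 5, 6, 7, 8, 9, 10}
U = {1, 2, 3, 4, 5, 6, 7, 8, 9, 10}
All non-empty? True
Pairwise disjoint? True
Covers U? True

Yes, valid partition


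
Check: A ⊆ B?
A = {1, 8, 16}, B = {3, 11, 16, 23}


A ⊆ B means every element of A is in B.
Elements in A not in B: {1, 8}
So A ⊄ B.

No, A ⊄ B


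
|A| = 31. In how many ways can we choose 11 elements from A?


C(n,k) = n! / (k!(n-k)!)
C(31,11) = 31! / (11!20!)
= 84672315

C(31,11) = 84672315


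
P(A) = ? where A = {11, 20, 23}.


|A| = 3, so |P(A)| = 2^3 = 8
Enumerate subsets by cardinality (0 to 3):
∅, {11}, {20}, {23}, {11, 20}, {11, 23}, {20, 23}, {11, 20, 23}

P(A) has 8 subsets: ∅, {11}, {20}, {23}, {11, 20}, {11, 23}, {20, 23}, {11, 20, 23}


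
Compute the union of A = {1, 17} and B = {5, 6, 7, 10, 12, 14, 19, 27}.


A ∪ B = all elements in A or B (or both)
A = {1, 17}
B = {5, 6, 7, 10, 12, 14, 19, 27}
A ∪ B = {1, 5, 6, 7, 10, 12, 14, 17, 19, 27}

A ∪ B = {1, 5, 6, 7, 10, 12, 14, 17, 19, 27}


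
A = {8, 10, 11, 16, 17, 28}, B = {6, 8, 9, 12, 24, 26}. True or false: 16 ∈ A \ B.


A = {8, 10, 11, 16, 17, 28}, B = {6, 8, 9, 12, 24, 26}
A \ B = elements in A but not in B
A \ B = {10, 11, 16, 17, 28}
Checking if 16 ∈ A \ B
16 is in A \ B → True

16 ∈ A \ B


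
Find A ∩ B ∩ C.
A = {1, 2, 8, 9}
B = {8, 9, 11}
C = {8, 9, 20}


A ∩ B = {8, 9}
(A ∩ B) ∩ C = {8, 9}

A ∩ B ∩ C = {8, 9}


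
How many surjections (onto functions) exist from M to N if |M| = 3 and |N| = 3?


n = |M| = 3, k = |N| = 3. Surjections via inclusion-exclusion:
S(n,k) = Σ(-1)^i × C(k,i) × (k-i)^n, i=0 to k
i=0: (-1)^0×C(3,0)×3^3 = 27
i=1: (-1)^1×C(3,1)×2^3 = -24
i=2: (-1)^2×C(3,2)×1^3 = 3
i=3: (-1)^3×C(3,3)×0^3 = 0
Total = 6

Number of surjections = 6


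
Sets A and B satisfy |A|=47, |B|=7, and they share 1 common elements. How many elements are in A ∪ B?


|A ∪ B| = |A| + |B| - |A ∩ B|
= 47 + 7 - 1
= 53

|A ∪ B| = 53


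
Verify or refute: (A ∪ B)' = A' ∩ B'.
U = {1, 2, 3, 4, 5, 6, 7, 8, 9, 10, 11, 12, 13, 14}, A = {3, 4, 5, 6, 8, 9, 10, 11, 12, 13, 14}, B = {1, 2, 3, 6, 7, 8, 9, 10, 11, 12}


LHS: A ∪ B = {1, 2, 3, 4, 5, 6, 7, 8, 9, 10, 11, 12, 13, 14}
(A ∪ B)' = U \ (A ∪ B) = ∅
A' = {1, 2, 7}, B' = {4, 5, 13, 14}
Claimed RHS: A' ∩ B' = ∅
Identity is VALID: LHS = RHS = ∅ ✓

Identity is valid. (A ∪ B)' = A' ∩ B' = ∅


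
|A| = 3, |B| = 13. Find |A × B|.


|A × B| = |A| × |B|
= 3 × 13
= 39

|A × B| = 39


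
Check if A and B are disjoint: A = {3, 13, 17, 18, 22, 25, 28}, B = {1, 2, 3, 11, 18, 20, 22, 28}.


Disjoint means A ∩ B = ∅.
A ∩ B = {3, 18, 22, 28}
A ∩ B ≠ ∅, so A and B are NOT disjoint.

No, A and B are not disjoint (A ∩ B = {3, 18, 22, 28})


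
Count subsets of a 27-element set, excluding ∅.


Total subsets = 2^n = 2^27 = 134217728
Non-empty subsets exclude the empty set: 2^n - 1
= 134217728 - 1
= 134217727

Number of non-empty subsets = 134217727


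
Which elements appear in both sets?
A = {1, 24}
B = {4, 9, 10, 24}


A ∩ B = elements in both A and B
A = {1, 24}
B = {4, 9, 10, 24}
A ∩ B = {24}

A ∩ B = {24}


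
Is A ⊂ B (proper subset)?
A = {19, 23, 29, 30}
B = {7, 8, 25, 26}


A ⊂ B requires: A ⊆ B AND A ≠ B.
A ⊆ B? No
A ⊄ B, so A is not a proper subset.

No, A is not a proper subset of B


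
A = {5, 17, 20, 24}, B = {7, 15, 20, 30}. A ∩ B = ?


A ∩ B = elements in both A and B
A = {5, 17, 20, 24}
B = {7, 15, 20, 30}
A ∩ B = {20}

A ∩ B = {20}


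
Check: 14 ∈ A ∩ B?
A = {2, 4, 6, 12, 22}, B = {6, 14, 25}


A = {2, 4, 6, 12, 22}, B = {6, 14, 25}
A ∩ B = elements in both A and B
A ∩ B = {6}
Checking if 14 ∈ A ∩ B
14 is not in A ∩ B → False

14 ∉ A ∩ B


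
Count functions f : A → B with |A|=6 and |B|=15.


Each of |A| = 6 inputs maps to any of |B| = 15 outputs.
# functions = |B|^|A| = 15^6
= 11390625

Number of functions = 11390625


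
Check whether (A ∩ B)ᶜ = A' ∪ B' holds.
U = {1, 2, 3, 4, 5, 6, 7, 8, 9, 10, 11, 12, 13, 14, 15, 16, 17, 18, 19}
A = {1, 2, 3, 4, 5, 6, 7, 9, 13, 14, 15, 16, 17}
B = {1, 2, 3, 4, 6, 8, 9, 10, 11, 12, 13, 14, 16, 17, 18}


LHS: A ∩ B = {1, 2, 3, 4, 6, 9, 13, 14, 16, 17}
(A ∩ B)' = U \ (A ∩ B) = {5, 7, 8, 10, 11, 12, 15, 18, 19}
A' = {8, 10, 11, 12, 18, 19}, B' = {5, 7, 15, 19}
Claimed RHS: A' ∪ B' = {5, 7, 8, 10, 11, 12, 15, 18, 19}
Identity is VALID: LHS = RHS = {5, 7, 8, 10, 11, 12, 15, 18, 19} ✓

Identity is valid. (A ∩ B)' = A' ∪ B' = {5, 7, 8, 10, 11, 12, 15, 18, 19}


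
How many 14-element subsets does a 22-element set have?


C(n,k) = n! / (k!(n-k)!)
C(22,14) = 22! / (14!8!)
= 319770

C(22,14) = 319770


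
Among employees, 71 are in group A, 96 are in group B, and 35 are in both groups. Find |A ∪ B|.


|A ∪ B| = |A| + |B| - |A ∩ B|
= 71 + 96 - 35
= 132

|A ∪ B| = 132


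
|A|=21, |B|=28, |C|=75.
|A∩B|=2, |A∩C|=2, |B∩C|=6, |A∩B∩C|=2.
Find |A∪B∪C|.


|A∪B∪C| = |A|+|B|+|C| - |A∩B|-|A∩C|-|B∩C| + |A∩B∩C|
= 21+28+75 - 2-2-6 + 2
= 124 - 10 + 2
= 116

|A ∪ B ∪ C| = 116


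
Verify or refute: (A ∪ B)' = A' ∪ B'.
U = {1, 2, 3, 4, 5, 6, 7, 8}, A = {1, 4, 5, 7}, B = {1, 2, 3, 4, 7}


LHS: A ∪ B = {1, 2, 3, 4, 5, 7}
(A ∪ B)' = U \ (A ∪ B) = {6, 8}
A' = {2, 3, 6, 8}, B' = {5, 6, 8}
Claimed RHS: A' ∪ B' = {2, 3, 5, 6, 8}
Identity is INVALID: LHS = {6, 8} but the RHS claimed here equals {2, 3, 5, 6, 8}. The correct form is (A ∪ B)' = A' ∩ B'.

Identity is invalid: (A ∪ B)' = {6, 8} but A' ∪ B' = {2, 3, 5, 6, 8}. The correct De Morgan law is (A ∪ B)' = A' ∩ B'.
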